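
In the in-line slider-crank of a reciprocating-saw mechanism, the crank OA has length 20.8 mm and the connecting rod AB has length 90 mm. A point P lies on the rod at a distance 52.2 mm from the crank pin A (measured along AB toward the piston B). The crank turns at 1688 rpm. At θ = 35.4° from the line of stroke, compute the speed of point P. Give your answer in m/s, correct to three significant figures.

2.68

ω = 176.8 rad/s.  Crank-pin speed |V_A| = rω = 3.6768 m/s, perpendicular to OA.
Rod angle: sinφ = −(r/L) sinθ ⇒ φ = -7.694°; ω_rod = −rω cosθ/√(L²−r²sin²θ) = -33.603 rad/s.
V_P = V_A + ω_rod × AP, with AP = 0.0522 m along the rod.
Components: V_Px = −rω sinθ − a·ω_rod·sinφ = -2.3647 m/s;  V_Py = rω cosθ + a·ω_rod·cosφ = +1.2587 m/s.
|V_P| = √(V_Px² + V_Py²) = 2.6789 m/s.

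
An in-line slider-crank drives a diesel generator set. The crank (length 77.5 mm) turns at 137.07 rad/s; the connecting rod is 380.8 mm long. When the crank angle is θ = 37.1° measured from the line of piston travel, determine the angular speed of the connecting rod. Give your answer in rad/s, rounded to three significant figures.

ω = 137.1 rad/s
The rod makes angle φ with the slider axis where L sinφ = r sinθ; differentiating, L cosφ·φ̇ = r ω cosθ.
L cosφ = √(L² − r² sin²θ) = 0.37792 m.
|ω_rod| = r ω |cosθ| / √(L² − r² sin²θ) = 0.0775·137.1·0.79758/0.37792 = 22.419 rad/s.

22.4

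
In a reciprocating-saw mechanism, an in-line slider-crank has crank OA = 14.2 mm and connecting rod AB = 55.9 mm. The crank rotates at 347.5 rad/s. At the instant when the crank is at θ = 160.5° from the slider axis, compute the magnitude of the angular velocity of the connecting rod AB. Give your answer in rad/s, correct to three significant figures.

ω = 347.5 rad/s
The rod makes angle φ with the slider axis where L sinφ = r sinθ; differentiating, L cosφ·φ̇ = r ω cosθ.
L cosφ = √(L² − r² sin²θ) = 0.055699 m.
|ω_rod| = r ω |cosθ| / √(L² − r² sin²θ) = 0.0142·347.5·0.94264/0.055699 = 83.511 rad/s.

83.5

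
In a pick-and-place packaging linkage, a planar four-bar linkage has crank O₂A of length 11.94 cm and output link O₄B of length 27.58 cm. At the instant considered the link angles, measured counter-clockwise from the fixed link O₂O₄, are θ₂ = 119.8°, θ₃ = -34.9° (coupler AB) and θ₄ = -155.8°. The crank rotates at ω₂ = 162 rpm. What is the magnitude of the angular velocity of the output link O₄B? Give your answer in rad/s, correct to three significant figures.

ω₂ = 16.96 rad/s (from 162 rpm).
Differentiating the loop-closure r₂e^{iθ₂}+r₃e^{iθ₃}=r₁+r₄e^{iθ₄} gives r₂ω₂e^{iθ₂}+r₃ω₃e^{iθ₃}=r₄ω₄e^{iθ₄}.
Eliminating the other unknown: ω₄ = r₂ω₂ sin(θ₂−θ₃) / [r₄ sin(θ₄−θ₃)].
Numerator sine = +0.42736; denominator sine = -0.85806.
Result = 0.1194·16.96·(+0.42736) / (0.2758·(-0.85806)) = -3.6578 rad/s; magnitude 3.6578 rad/s.

3.66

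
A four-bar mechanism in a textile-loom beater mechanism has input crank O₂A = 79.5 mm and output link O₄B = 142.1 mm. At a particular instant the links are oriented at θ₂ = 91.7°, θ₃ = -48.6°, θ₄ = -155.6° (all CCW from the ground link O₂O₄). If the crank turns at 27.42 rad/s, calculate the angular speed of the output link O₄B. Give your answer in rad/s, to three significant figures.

10.2

ω₂ = 27.42 rad/s
Differentiating the loop-closure r₂e^{iθ₂}+r₃e^{iθ₃}=r₁+r₄e^{iθ₄} gives r₂ω₂e^{iθ₂}+r₃ω₃e^{iθ₃}=r₄ω₄e^{iθ₄}.
Eliminating the other unknown: ω₄ = r₂ω₂ sin(θ₂−θ₃) / [r₄ sin(θ₄−θ₃)].
Numerator sine = +0.63877; denominator sine = -0.95630.
Result = 0.0795·27.42·(+0.63877) / (0.1421·(-0.95630)) = -10.247 rad/s; magnitude 10.247 rad/s.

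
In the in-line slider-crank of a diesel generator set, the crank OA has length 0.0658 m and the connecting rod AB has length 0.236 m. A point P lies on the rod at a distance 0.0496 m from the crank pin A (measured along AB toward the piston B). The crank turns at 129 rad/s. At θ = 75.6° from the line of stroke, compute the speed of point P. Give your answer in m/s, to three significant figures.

ω = 129 rad/s.  Crank-pin speed |V_A| = rω = 8.4882 m/s, perpendicular to OA.
Rod angle: sinφ = −(r/L) sinθ ⇒ φ = -15.667°; ω_rod = −rω cosθ/√(L²−r²sin²θ) = -9.2898 rad/s.
V_P = V_A + ω_rod × AP, with AP = 0.0496 m along the rod.
Components: V_Px = −rω sinθ − a·ω_rod·sinφ = -8.346 m/s;  V_Py = rω cosθ + a·ω_rod·cosφ = +1.6673 m/s.
|V_P| = √(V_Px² + V_Py²) = 8.5109 m/s.

8.51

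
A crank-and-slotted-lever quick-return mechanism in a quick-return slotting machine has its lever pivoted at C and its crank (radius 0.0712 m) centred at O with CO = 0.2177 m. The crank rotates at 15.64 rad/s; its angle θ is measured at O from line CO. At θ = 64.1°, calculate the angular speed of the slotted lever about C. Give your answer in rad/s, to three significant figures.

ω = 15.64 rad/s
Crank pin A relative to C: A = (d + r cosθ, r sinθ); lever angle φ = atan2(r sinθ, d + r cosθ).
Differentiating tanφ: φ̇ = rω(d cosθ + r)/(d² + r² + 2dr cosθ).
d² + r² + 2dr cosθ = |CA|² = 0.0660038 m²;  d cosθ + r = +0.16629 m.
|ω_lever| = |0.0712·15.64·+0.16629| / 0.0660038 = 2.8056 rad/s.

2.81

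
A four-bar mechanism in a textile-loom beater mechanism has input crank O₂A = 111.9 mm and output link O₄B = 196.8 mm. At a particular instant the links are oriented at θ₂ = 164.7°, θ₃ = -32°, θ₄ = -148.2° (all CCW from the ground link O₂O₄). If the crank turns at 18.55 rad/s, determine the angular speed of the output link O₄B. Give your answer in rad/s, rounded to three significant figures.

ω₂ = 18.55 rad/s
Differentiating the loop-closure r₂e^{iθ₂}+r₃e^{iθ₃}=r₁+r₄e^{iθ₄} gives r₂ω₂e^{iθ₂}+r₃ω₃e^{iθ₃}=r₄ω₄e^{iθ₄}.
Eliminating the other unknown: ω₄ = r₂ω₂ sin(θ₂−θ₃) / [r₄ sin(θ₄−θ₃)].
Numerator sine = -0.28736; denominator sine = -0.89726.
Result = 0.1119·18.55·(-0.28736) / (0.1968·(-0.89726)) = +3.378 rad/s; magnitude 3.378 rad/s.

3.38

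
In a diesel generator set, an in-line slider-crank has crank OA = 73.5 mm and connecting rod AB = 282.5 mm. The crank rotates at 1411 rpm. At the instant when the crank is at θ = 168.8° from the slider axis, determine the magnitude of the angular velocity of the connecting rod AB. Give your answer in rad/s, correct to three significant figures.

37.8

ω = 147.8 rad/s (converted from 1411 rpm).
The rod makes angle φ with the slider axis where L sinφ = r sinθ; differentiating, L cosφ·φ̇ = r ω cosθ.
L cosφ = √(L² − r² sin²θ) = 0.28214 m.
|ω_rod| = r ω |cosθ| / √(L² − r² sin²θ) = 0.0735·147.8·0.98096/0.28214 = 37.76 rad/s.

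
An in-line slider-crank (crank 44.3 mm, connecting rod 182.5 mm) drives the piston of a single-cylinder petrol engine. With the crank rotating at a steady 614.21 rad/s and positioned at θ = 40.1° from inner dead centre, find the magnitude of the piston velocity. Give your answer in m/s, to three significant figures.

ω = 614.2 rad/s
For an in-line slider-crank, x = r cosθ + √(L² − r² sin²θ), so v = −rω sinθ·[1 + r cosθ/√(L² − r² sin²θ)].
With r = 0.0443 m, L = 0.1825 m, θ = 40.1°: √(L² − r² sin²θ) = 0.18026 m.
v = −0.0443·614.2·0.64412·[1 + 0.0443·0.76492/0.18026] = -20.821 m/s.
|v| = 20.821 m/s.

20.8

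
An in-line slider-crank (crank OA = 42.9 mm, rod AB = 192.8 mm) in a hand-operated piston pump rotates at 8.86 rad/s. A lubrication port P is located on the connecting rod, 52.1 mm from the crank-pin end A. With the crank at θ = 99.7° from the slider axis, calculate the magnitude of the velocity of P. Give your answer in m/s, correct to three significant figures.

ω = 8.86 rad/s.  Crank-pin speed |V_A| = rω = 0.38009 m/s, perpendicular to OA.
Rod angle: sinφ = −(r/L) sinθ ⇒ φ = -12.670°; ω_rod = −rω cosθ/√(L²−r²sin²θ) = +0.34046 rad/s.
V_P = V_A + ω_rod × AP, with AP = 0.0521 m along the rod.
Components: V_Px = −rω sinθ − a·ω_rod·sinφ = -0.37077 m/s;  V_Py = rω cosθ + a·ω_rod·cosφ = -0.046736 m/s.
|V_P| = √(V_Px² + V_Py²) = 0.3737 m/s.

0.374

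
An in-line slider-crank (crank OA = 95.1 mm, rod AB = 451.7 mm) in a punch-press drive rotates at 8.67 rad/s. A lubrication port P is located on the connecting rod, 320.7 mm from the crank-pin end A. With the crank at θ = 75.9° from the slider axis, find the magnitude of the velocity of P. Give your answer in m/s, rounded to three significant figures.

0.831

ω = 8.67 rad/s.  Crank-pin speed |V_A| = rω = 0.82452 m/s, perpendicular to OA.
Rod angle: sinφ = −(r/L) sinθ ⇒ φ = -11.782°; ω_rod = −rω cosθ/√(L²−r²sin²θ) = -0.45426 rad/s.
V_P = V_A + ω_rod × AP, with AP = 0.3207 m along the rod.
Components: V_Px = −rω sinθ − a·ω_rod·sinφ = -0.82942 m/s;  V_Py = rω cosθ + a·ω_rod·cosφ = +0.058254 m/s.
|V_P| = √(V_Px² + V_Py²) = 0.83147 m/s.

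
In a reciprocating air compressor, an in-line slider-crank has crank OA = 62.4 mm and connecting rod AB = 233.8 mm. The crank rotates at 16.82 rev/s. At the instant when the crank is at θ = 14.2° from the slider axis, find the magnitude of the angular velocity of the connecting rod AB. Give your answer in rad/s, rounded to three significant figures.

27.4

ω = 105.7 rad/s (converted from 16.82 rev/s).
The rod makes angle φ with the slider axis where L sinφ = r sinθ; differentiating, L cosφ·φ̇ = r ω cosθ.
L cosφ = √(L² − r² sin²θ) = 0.2333 m.
|ω_rod| = r ω |cosθ| / √(L² − r² sin²θ) = 0.0624·105.7·0.96945/0.2333 = 27.403 rad/s.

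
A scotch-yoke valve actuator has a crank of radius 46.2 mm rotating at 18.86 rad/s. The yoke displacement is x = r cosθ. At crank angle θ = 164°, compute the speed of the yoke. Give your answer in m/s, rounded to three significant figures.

ω = 18.86 rad/s
x = r cosθ ⇒ ẋ = −rω sinθ.
|v| = rω|sinθ| = 0.0462·18.86·|sin 164°| = 0.24017 m/s.

0.240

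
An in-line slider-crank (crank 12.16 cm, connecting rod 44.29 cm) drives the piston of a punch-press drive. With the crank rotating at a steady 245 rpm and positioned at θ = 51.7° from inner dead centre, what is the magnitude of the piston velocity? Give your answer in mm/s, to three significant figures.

ω = 2π·245/60 = 25.66 rad/s
For an in-line slider-crank, x = r cosθ + √(L² − r² sin²θ), so v = −rω sinθ·[1 + r cosθ/√(L² − r² sin²θ)].
With r = 0.1216 m, L = 0.4429 m, θ = 51.7°: √(L² − r² sin²θ) = 0.4325 m.
v = −0.1216·25.66·0.78478·[1 + 0.1216·0.61978/0.4325] = -2.875 m/s.
|v| = 2.875 m/s = 2875 mm/s.

2870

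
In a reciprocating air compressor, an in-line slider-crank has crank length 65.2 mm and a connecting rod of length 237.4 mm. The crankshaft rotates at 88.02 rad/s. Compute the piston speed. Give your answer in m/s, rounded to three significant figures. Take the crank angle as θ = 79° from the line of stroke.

5.94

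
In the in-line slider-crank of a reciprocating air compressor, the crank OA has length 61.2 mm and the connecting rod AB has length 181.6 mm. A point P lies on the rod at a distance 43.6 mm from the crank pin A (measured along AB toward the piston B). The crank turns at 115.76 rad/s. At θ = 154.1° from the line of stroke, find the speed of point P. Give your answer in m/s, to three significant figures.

5.63

ω = 115.8 rad/s.  Crank-pin speed |V_A| = rω = 7.0845 m/s, perpendicular to OA.
Rod angle: sinφ = −(r/L) sinθ ⇒ φ = -8.465°; ω_rod = −rω cosθ/√(L²−r²sin²θ) = +35.48 rad/s.
V_P = V_A + ω_rod × AP, with AP = 0.0436 m along the rod.
Components: V_Px = −rω sinθ − a·ω_rod·sinφ = -2.8668 m/s;  V_Py = rω cosθ + a·ω_rod·cosφ = -4.8429 m/s.
|V_P| = √(V_Px² + V_Py²) = 5.6278 m/s.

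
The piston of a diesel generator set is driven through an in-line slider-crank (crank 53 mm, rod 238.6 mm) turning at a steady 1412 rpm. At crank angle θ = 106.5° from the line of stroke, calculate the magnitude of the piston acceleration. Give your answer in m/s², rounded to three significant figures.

ω = 2π·1412/60 = 147.9 rad/s
x(θ) = r cosθ + √(L² − r² sin²θ); with ω constant, a = ω²·d²x/dθ².
d²x/dθ² = −r cosθ − r²(cos2θ)/√u − r⁴ sin²2θ/(4u^{3/2}),  u = L² − r² sin²θ = 0.0543475 m².
Substituting r = 0.053 m, L = 0.2386 m, θ = 106.5°: d²x/dθ² = +0.025112 m.
a = ω²·d²x/dθ² = (147.9)²·(+0.025112) = +549.05 m/s²;  |a| = 549.05 m/s².

549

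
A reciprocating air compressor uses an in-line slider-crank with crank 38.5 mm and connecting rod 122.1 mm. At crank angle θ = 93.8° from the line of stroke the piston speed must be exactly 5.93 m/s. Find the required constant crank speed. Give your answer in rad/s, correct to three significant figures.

For an in-line slider-crank, |v_piston| = rω|sinθ|·[1 + r cosθ/√(L² − r² sin²θ)].
With r = 0.0385 m, L = 0.1221 m, θ = 93.8°: the bracketed kinematic factor |dx/dθ| = 0.03757 m.
ω = v/|dx/dθ| = 5.93/0.03757 = 157.84 rad/s.

158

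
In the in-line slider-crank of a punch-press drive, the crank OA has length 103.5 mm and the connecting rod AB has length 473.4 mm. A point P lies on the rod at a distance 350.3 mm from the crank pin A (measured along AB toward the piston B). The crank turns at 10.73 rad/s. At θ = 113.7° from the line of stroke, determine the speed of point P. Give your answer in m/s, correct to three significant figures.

0.956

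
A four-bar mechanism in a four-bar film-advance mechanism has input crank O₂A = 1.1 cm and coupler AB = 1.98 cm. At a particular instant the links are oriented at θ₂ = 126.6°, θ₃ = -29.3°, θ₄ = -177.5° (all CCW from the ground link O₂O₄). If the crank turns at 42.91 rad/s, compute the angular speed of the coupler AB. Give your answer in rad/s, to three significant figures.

ω₂ = 42.91 rad/s
Differentiating the loop-closure r₂e^{iθ₂}+r₃e^{iθ₃}=r₁+r₄e^{iθ₄} gives r₂ω₂e^{iθ₂}+r₃ω₃e^{iθ₃}=r₄ω₄e^{iθ₄}.
Eliminating the other unknown: ω₃ = r₂ω₂ sin(θ₄−θ₂) / [r₃ sin(θ₃−θ₄)].
Numerator sine = +0.82806; denominator sine = +0.52696.
Result = 0.011·42.91·(+0.82806) / (0.0198·(+0.52696)) = +37.461 rad/s; magnitude 37.461 rad/s.

37.5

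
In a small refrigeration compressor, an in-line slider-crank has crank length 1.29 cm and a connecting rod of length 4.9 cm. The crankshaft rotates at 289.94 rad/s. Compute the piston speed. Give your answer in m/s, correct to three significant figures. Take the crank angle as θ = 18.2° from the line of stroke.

1.46

ω = 289.9 rad/s
For an in-line slider-crank, x = r cosθ + √(L² − r² sin²θ), so v = −rω sinθ·[1 + r cosθ/√(L² − r² sin²θ)].
With r = 0.0129 m, L = 0.049 m, θ = 18.2°: √(L² − r² sin²θ) = 0.048834 m.
v = −0.0129·289.9·0.31233·[1 + 0.0129·0.94997/0.048834] = -1.4614 m/s.
|v| = 1.4614 m/s.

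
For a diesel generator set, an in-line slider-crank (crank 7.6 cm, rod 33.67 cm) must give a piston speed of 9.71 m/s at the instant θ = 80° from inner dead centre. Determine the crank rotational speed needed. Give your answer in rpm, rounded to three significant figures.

For an in-line slider-crank, |v_piston| = rω|sinθ|·[1 + r cosθ/√(L² − r² sin²θ)].
With r = 0.076 m, L = 0.3367 m, θ = 80°: the bracketed kinematic factor |dx/dθ| = 0.077854 m.
ω = v/|dx/dθ| = 9.71/0.077854 = 124.72 rad/s.
N = 60ω/(2π) = 1191 rpm.

1190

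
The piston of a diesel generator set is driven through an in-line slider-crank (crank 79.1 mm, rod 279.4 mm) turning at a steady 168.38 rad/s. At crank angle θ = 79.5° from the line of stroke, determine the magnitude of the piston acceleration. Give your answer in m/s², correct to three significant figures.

ω = 168.4 rad/s
x(θ) = r cosθ + √(L² − r² sin²θ); with ω constant, a = ω²·d²x/dθ².
d²x/dθ² = −r cosθ − r²(cos2θ)/√u − r⁴ sin²2θ/(4u^{3/2}),  u = L² − r² sin²θ = 0.0720153 m².
Substituting r = 0.0791 m, L = 0.2794 m, θ = 79.5°: d²x/dθ² = +0.0072868 m.
a = ω²·d²x/dθ² = (168.4)²·(+0.0072868) = +206.59 m/s²;  |a| = 206.59 m/s².

207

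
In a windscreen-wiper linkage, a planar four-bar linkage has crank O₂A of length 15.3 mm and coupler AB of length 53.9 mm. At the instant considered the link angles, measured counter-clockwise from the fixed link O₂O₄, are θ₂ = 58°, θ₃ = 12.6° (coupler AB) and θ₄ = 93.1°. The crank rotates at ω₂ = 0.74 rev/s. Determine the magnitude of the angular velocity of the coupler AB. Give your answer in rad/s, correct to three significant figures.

0.769

ω₂ = 4.65 rad/s (from 0.74 rev/s).
Differentiating the loop-closure r₂e^{iθ₂}+r₃e^{iθ₃}=r₁+r₄e^{iθ₄} gives r₂ω₂e^{iθ₂}+r₃ω₃e^{iθ₃}=r₄ω₄e^{iθ₄}.
Eliminating the other unknown: ω₃ = r₂ω₂ sin(θ₄−θ₂) / [r₃ sin(θ₃−θ₄)].
Numerator sine = +0.57501; denominator sine = -0.98629.
Result = 0.0153·4.65·(+0.57501) / (0.0539·(-0.98629)) = -0.76946 rad/s; magnitude 0.76946 rad/s.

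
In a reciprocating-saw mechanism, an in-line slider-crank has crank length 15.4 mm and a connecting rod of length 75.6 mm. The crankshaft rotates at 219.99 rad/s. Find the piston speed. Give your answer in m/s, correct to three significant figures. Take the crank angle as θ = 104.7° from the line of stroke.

ω = 220 rad/s
For an in-line slider-crank, x = r cosθ + √(L² − r² sin²θ), so v = −rω sinθ·[1 + r cosθ/√(L² − r² sin²θ)].
With r = 0.0154 m, L = 0.0756 m, θ = 104.7°: √(L² − r² sin²θ) = 0.074118 m.
v = −0.0154·220·0.96727·[1 + 0.0154·-0.25376/0.074118] = -3.1042 m/s.
|v| = 3.1042 m/s.

3.10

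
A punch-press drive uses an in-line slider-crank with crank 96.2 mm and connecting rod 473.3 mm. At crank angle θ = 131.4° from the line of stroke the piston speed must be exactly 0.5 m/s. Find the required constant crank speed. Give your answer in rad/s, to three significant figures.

For an in-line slider-crank, |v_piston| = rω|sinθ|·[1 + r cosθ/√(L² − r² sin²θ)].
With r = 0.0962 m, L = 0.4733 m, θ = 131.4°: the bracketed kinematic factor |dx/dθ| = 0.062347 m.
ω = v/|dx/dθ| = 0.5/0.062347 = 8.0197 rad/s.

8.02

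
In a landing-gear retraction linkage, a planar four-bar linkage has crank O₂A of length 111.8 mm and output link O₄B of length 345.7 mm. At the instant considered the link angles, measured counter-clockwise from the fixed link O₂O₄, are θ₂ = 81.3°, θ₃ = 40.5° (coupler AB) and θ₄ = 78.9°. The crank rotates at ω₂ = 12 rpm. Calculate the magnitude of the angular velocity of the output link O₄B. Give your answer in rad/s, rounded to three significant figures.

ω₂ = 1.257 rad/s (from 12 rpm).
Differentiating the loop-closure r₂e^{iθ₂}+r₃e^{iθ₃}=r₁+r₄e^{iθ₄} gives r₂ω₂e^{iθ₂}+r₃ω₃e^{iθ₃}=r₄ω₄e^{iθ₄}.
Eliminating the other unknown: ω₄ = r₂ω₂ sin(θ₂−θ₃) / [r₄ sin(θ₄−θ₃)].
Numerator sine = +0.65342; denominator sine = +0.62115.
Result = 0.1118·1.257·(+0.65342) / (0.3457·(+0.62115)) = +0.42751 rad/s; magnitude 0.42751 rad/s.

0.428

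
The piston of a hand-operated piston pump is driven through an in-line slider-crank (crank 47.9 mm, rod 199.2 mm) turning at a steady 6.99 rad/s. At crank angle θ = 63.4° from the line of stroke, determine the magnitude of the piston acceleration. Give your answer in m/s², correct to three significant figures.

0.708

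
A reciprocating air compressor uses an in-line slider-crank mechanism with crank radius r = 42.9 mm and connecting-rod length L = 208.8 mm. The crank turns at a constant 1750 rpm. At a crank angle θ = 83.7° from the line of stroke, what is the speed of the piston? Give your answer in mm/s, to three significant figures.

7990

ω = 2π·1750/60 = 183.3 rad/s
For an in-line slider-crank, x = r cosθ + √(L² − r² sin²θ), so v = −rω sinθ·[1 + r cosθ/√(L² − r² sin²θ)].
With r = 0.0429 m, L = 0.2088 m, θ = 83.7°: √(L² − r² sin²θ) = 0.2044 m.
v = −0.0429·183.3·0.99396·[1 + 0.0429·0.10973/0.2044] = -7.9943 m/s.
|v| = 7.9943 m/s = 7994.3 mm/s.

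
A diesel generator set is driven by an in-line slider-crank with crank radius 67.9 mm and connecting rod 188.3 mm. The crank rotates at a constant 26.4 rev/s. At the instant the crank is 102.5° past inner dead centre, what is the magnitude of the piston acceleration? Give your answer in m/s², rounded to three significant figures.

1050

ω = 2π·26.4 = 165.9 rad/s
x(θ) = r cosθ + √(L² − r² sin²θ); with ω constant, a = ω²·d²x/dθ².
d²x/dθ² = −r cosθ − r²(cos2θ)/√u − r⁴ sin²2θ/(4u^{3/2}),  u = L² − r² sin²θ = 0.0310625 m².
Substituting r = 0.0679 m, L = 0.1883 m, θ = 102.5°: d²x/dθ² = +0.038231 m.
a = ω²·d²x/dθ² = (165.9)²·(+0.038231) = +1051.9 m/s²;  |a| = 1051.9 m/s².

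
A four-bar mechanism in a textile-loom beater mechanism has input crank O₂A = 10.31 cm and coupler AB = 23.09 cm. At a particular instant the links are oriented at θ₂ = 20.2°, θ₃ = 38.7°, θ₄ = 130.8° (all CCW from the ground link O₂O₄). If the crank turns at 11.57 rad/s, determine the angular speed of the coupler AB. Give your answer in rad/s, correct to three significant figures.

4.84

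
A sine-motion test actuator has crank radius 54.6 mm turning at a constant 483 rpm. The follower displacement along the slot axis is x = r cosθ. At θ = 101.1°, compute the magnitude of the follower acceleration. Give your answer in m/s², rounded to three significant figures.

26.9

ω = 50.58 rad/s (from 483 rpm).
x = r cosθ ⇒ ẍ = −rω² cosθ (ω constant).
|a| = rω²|cosθ| = 0.0546·(50.58)²·|cos 101.1°| = 26.892 m/s².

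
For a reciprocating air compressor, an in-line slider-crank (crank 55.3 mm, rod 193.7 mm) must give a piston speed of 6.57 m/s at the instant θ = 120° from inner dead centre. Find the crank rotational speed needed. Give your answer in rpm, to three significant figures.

For an in-line slider-crank, |v_piston| = rω|sinθ|·[1 + r cosθ/√(L² − r² sin²θ)].
With r = 0.0553 m, L = 0.1937 m, θ = 120°: the bracketed kinematic factor |dx/dθ| = 0.040836 m.
ω = v/|dx/dθ| = 6.57/0.040836 = 160.89 rad/s.
N = 60ω/(2π) = 1536.4 rpm.

1540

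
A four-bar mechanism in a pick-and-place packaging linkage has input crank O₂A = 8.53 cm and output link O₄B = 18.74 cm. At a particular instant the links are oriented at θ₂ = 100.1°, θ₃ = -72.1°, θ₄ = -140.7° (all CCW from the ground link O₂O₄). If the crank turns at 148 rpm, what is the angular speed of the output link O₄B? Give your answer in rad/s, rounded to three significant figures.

1.03

ω₂ = 15.5 rad/s (from 148 rpm).
Differentiating the loop-closure r₂e^{iθ₂}+r₃e^{iθ₃}=r₁+r₄e^{iθ₄} gives r₂ω₂e^{iθ₂}+r₃ω₃e^{iθ₃}=r₄ω₄e^{iθ₄}.
Eliminating the other unknown: ω₄ = r₂ω₂ sin(θ₂−θ₃) / [r₄ sin(θ₄−θ₃)].
Numerator sine = +0.13572; denominator sine = -0.93106.
Result = 0.0853·15.5·(+0.13572) / (0.1874·(-0.93106)) = -1.0283 rad/s; magnitude 1.0283 rad/s.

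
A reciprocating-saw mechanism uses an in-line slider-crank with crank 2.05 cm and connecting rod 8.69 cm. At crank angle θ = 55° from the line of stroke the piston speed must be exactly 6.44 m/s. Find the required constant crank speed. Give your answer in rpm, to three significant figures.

For an in-line slider-crank, |v_piston| = rω|sinθ|·[1 + r cosθ/√(L² − r² sin²θ)].
With r = 0.0205 m, L = 0.0869 m, θ = 55°: the bracketed kinematic factor |dx/dθ| = 0.019108 m.
ω = v/|dx/dθ| = 6.44/0.019108 = 337.02 rad/s.
N = 60ω/(2π) = 3218.3 rpm.

3220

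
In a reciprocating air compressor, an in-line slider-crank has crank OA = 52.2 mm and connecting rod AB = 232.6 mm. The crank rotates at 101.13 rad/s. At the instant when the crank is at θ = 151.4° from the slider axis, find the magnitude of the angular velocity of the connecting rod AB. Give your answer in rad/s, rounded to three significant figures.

ω = 101.1 rad/s
The rod makes angle φ with the slider axis where L sinφ = r sinθ; differentiating, L cosφ·φ̇ = r ω cosθ.
L cosφ = √(L² − r² sin²θ) = 0.23125 m.
|ω_rod| = r ω |cosθ| / √(L² − r² sin²θ) = 0.0522·101.1·0.87798/0.23125 = 20.042 rad/s.

20.0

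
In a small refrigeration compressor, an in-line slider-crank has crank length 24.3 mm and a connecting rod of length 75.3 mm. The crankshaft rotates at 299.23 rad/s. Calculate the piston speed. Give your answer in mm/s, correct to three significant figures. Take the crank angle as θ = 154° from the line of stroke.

ω = 299.2 rad/s
For an in-line slider-crank, x = r cosθ + √(L² − r² sin²θ), so v = −rω sinθ·[1 + r cosθ/√(L² − r² sin²θ)].
With r = 0.0243 m, L = 0.0753 m, θ = 154°: √(L² − r² sin²θ) = 0.074543 m.
v = −0.0243·299.2·0.43837·[1 + 0.0243·-0.89879/0.074543] = -2.2536 m/s.
|v| = 2.2536 m/s = 2253.6 mm/s.

2250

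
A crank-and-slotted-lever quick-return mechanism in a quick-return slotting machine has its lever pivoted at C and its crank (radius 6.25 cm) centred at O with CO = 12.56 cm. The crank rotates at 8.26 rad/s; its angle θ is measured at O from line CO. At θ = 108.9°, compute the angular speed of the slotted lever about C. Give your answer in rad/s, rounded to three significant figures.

ω = 8.26 rad/s
Crank pin A relative to C: A = (d + r cosθ, r sinθ); lever angle φ = atan2(r sinθ, d + r cosθ).
Differentiating tanφ: φ̇ = rω(d cosθ + r)/(d² + r² + 2dr cosθ).
d² + r² + 2dr cosθ = |CA|² = 0.0145961 m²;  d cosθ + r = +0.021816 m.
|ω_lever| = |0.0625·8.26·+0.021816| / 0.0145961 = 0.77161 rad/s.

0.772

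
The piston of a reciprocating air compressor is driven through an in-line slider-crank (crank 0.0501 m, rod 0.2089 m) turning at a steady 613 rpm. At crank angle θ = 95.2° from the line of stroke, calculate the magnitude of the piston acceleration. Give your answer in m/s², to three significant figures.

ω = 2π·613/60 = 64.19 rad/s
x(θ) = r cosθ + √(L² − r² sin²θ); with ω constant, a = ω²·d²x/dθ².
d²x/dθ² = −r cosθ − r²(cos2θ)/√u − r⁴ sin²2θ/(4u^{3/2}),  u = L² − r² sin²θ = 0.0411498 m².
Substituting r = 0.0501 m, L = 0.2089 m, θ = 95.2°: d²x/dθ² = +0.016705 m.
a = ω²·d²x/dθ² = (64.19)²·(+0.016705) = +68.836 m/s²;  |a| = 68.836 m/s².

68.8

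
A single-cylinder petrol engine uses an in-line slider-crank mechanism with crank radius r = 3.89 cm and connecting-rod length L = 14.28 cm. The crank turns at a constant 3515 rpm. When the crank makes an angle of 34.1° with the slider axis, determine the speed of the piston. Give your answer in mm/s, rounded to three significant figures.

9860

ω = 2π·3515/60 = 368.1 rad/s
For an in-line slider-crank, x = r cosθ + √(L² − r² sin²θ), so v = −rω sinθ·[1 + r cosθ/√(L² − r² sin²θ)].
With r = 0.0389 m, L = 0.1428 m, θ = 34.1°: √(L² − r² sin²θ) = 0.14112 m.
v = −0.0389·368.1·0.56064·[1 + 0.0389·0.82806/0.14112] = -9.8599 m/s.
|v| = 9.8599 m/s = 9859.9 mm/s.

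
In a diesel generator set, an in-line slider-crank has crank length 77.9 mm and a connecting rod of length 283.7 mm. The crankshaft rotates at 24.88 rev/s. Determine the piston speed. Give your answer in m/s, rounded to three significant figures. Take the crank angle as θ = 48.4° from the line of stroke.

10.8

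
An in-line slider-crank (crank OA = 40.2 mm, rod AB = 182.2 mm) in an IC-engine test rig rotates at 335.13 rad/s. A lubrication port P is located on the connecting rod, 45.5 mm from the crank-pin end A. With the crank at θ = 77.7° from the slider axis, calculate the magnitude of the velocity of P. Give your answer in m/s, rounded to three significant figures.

13.5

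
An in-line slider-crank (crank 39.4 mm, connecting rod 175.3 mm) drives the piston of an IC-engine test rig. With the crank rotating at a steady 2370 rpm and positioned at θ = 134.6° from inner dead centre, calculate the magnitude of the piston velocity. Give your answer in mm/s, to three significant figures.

ω = 2π·2370/60 = 248.2 rad/s
For an in-line slider-crank, x = r cosθ + √(L² − r² sin²θ), so v = −rω sinθ·[1 + r cosθ/√(L² − r² sin²θ)].
With r = 0.0394 m, L = 0.1753 m, θ = 134.6°: √(L² − r² sin²θ) = 0.17304 m.
v = −0.0394·248.2·0.71203·[1 + 0.0394·-0.70215/0.17304] = -5.8494 m/s.
|v| = 5.8494 m/s = 5849.4 mm/s.

5850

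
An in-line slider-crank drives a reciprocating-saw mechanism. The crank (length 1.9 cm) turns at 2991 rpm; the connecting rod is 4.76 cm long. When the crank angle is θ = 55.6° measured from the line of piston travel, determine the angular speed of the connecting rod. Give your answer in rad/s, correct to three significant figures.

ω = 313.2 rad/s (converted from 2991 rpm).
The rod makes angle φ with the slider axis where L sinφ = r sinθ; differentiating, L cosφ·φ̇ = r ω cosθ.
L cosφ = √(L² − r² sin²θ) = 0.044944 m.
|ω_rod| = r ω |cosθ| / √(L² − r² sin²θ) = 0.019·313.2·0.56497/0.044944 = 74.808 rad/s.

74.8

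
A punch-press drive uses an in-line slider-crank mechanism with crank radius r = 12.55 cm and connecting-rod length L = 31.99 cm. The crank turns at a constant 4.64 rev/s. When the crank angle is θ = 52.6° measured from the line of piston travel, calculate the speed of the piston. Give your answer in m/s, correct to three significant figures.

3.64

ω = 2π·4.64 = 29.15 rad/s
For an in-line slider-crank, x = r cosθ + √(L² − r² sin²θ), so v = −rω sinθ·[1 + r cosθ/√(L² − r² sin²θ)].
With r = 0.1255 m, L = 0.3199 m, θ = 52.6°: √(L² − r² sin²θ) = 0.30397 m.
v = −0.1255·29.15·0.79441·[1 + 0.1255·0.60738/0.30397] = -3.6355 m/s.
|v| = 3.6355 m/s.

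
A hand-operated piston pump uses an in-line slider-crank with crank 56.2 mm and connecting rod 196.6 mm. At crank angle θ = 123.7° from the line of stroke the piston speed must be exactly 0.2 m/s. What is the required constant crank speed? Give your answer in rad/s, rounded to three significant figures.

For an in-line slider-crank, |v_piston| = rω|sinθ|·[1 + r cosθ/√(L² − r² sin²θ)].
With r = 0.0562 m, L = 0.1966 m, θ = 123.7°: the bracketed kinematic factor |dx/dθ| = 0.039121 m.
ω = v/|dx/dθ| = 0.2/0.039121 = 5.1124 rad/s.

5.11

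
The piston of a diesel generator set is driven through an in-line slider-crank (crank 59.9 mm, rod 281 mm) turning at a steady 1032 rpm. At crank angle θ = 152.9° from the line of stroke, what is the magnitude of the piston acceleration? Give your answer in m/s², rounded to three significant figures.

ω = 2π·1032/60 = 108.1 rad/s
x(θ) = r cosθ + √(L² − r² sin²θ); with ω constant, a = ω²·d²x/dθ².
d²x/dθ² = −r cosθ − r²(cos2θ)/√u − r⁴ sin²2θ/(4u^{3/2}),  u = L² − r² sin²θ = 0.0782164 m².
Substituting r = 0.0599 m, L = 0.281 m, θ = 152.9°: d²x/dθ² = +0.045722 m.
a = ω²·d²x/dθ² = (108.1)²·(+0.045722) = +534 m/s²;  |a| = 534 m/s².

534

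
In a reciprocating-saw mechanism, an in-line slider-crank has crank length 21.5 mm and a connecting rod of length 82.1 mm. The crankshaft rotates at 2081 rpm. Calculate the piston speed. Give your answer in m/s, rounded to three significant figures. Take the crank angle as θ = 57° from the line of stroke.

4.50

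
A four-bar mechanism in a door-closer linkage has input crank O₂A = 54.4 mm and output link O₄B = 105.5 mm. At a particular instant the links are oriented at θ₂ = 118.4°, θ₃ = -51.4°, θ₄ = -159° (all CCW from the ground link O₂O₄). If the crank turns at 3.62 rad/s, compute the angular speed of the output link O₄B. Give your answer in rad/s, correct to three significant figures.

ω₂ = 3.62 rad/s
Differentiating the loop-closure r₂e^{iθ₂}+r₃e^{iθ₃}=r₁+r₄e^{iθ₄} gives r₂ω₂e^{iθ₂}+r₃ω₃e^{iθ₃}=r₄ω₄e^{iθ₄}.
Eliminating the other unknown: ω₄ = r₂ω₂ sin(θ₂−θ₃) / [r₄ sin(θ₄−θ₃)].
Numerator sine = +0.17708; denominator sine = -0.95319.
Result = 0.0544·3.62·(+0.17708) / (0.1055·(-0.95319)) = -0.34678 rad/s; magnitude 0.34678 rad/s.

0.347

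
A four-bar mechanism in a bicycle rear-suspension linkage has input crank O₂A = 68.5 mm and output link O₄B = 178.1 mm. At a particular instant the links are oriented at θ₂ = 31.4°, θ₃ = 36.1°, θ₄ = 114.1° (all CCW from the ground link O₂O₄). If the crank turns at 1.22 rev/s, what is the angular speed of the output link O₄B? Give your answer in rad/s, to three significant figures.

0.247

ω₂ = 7.665 rad/s (from 1.22 rev/s).
Differentiating the loop-closure r₂e^{iθ₂}+r₃e^{iθ₃}=r₁+r₄e^{iθ₄} gives r₂ω₂e^{iθ₂}+r₃ω₃e^{iθ₃}=r₄ω₄e^{iθ₄}.
Eliminating the other unknown: ω₄ = r₂ω₂ sin(θ₂−θ₃) / [r₄ sin(θ₄−θ₃)].
Numerator sine = -0.08194; denominator sine = +0.97815.
Result = 0.0685·7.665·(-0.08194) / (0.1781·(+0.97815)) = -0.24697 rad/s; magnitude 0.24697 rad/s.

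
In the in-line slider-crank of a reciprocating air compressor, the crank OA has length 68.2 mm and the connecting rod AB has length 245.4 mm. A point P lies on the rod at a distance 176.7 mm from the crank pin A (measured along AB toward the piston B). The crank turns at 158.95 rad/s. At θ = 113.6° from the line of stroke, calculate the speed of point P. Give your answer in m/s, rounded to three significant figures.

9.19

ω = 158.9 rad/s.  Crank-pin speed |V_A| = rω = 10.84 m/s, perpendicular to OA.
Rod angle: sinφ = −(r/L) sinθ ⇒ φ = -14.754°; ω_rod = −rω cosθ/√(L²−r²sin²θ) = +18.288 rad/s.
V_P = V_A + ω_rod × AP, with AP = 0.1767 m along the rod.
Components: V_Px = −rω sinθ − a·ω_rod·sinφ = -9.1108 m/s;  V_Py = rω cosθ + a·ω_rod·cosφ = -1.215 m/s.
|V_P| = √(V_Px² + V_Py²) = 9.1914 m/s.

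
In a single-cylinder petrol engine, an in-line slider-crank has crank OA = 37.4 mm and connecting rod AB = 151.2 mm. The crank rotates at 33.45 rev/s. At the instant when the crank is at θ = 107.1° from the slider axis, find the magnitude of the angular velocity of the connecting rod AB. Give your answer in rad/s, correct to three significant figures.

ω = 210.2 rad/s (converted from 33.45 rev/s).
The rod makes angle φ with the slider axis where L sinφ = r sinθ; differentiating, L cosφ·φ̇ = r ω cosθ.
L cosφ = √(L² − r² sin²θ) = 0.14691 m.
|ω_rod| = r ω |cosθ| / √(L² − r² sin²θ) = 0.0374·210.2·0.29404/0.14691 = 15.732 rad/s.

15.7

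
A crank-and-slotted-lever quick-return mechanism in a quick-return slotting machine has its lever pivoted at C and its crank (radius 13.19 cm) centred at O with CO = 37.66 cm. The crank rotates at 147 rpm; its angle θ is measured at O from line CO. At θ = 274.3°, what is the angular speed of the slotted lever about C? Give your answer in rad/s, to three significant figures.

ω = 15.39 rad/s (from 147 rpm).
Crank pin A relative to C: A = (d + r cosθ, r sinθ); lever angle φ = atan2(r sinθ, d + r cosθ).
Differentiating tanφ: φ̇ = rω(d cosθ + r)/(d² + r² + 2dr cosθ).
d² + r² + 2dr cosθ = |CA|² = 0.166674 m²;  d cosθ + r = +0.16014 m.
|ω_lever| = |0.1319·15.39·+0.16014| / 0.166674 = 1.9508 rad/s.

1.95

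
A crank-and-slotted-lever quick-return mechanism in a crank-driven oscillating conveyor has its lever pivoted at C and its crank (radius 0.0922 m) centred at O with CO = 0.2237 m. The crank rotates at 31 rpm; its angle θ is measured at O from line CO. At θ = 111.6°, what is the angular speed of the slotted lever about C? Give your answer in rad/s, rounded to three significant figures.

0.0680

ω = 3.246 rad/s (from 31 rpm).
Crank pin A relative to C: A = (d + r cosθ, r sinθ); lever angle φ = atan2(r sinθ, d + r cosθ).
Differentiating tanφ: φ̇ = rω(d cosθ + r)/(d² + r² + 2dr cosθ).
d² + r² + 2dr cosθ = |CA|² = 0.0433573 m²;  d cosθ + r = +0.0098505 m.
|ω_lever| = |0.0922·3.246·+0.0098505| / 0.0433573 = 0.068002 rad/s.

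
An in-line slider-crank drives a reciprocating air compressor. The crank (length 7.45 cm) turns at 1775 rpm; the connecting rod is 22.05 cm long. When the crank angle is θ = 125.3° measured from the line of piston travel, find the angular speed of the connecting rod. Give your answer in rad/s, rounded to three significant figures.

37.8

ω = 185.9 rad/s (converted from 1775 rpm).
The rod makes angle φ with the slider axis where L sinφ = r sinθ; differentiating, L cosφ·φ̇ = r ω cosθ.
L cosφ = √(L² − r² sin²θ) = 0.21195 m.
|ω_rod| = r ω |cosθ| / √(L² − r² sin²θ) = 0.0745·185.9·0.57786/0.21195 = 37.754 rad/s.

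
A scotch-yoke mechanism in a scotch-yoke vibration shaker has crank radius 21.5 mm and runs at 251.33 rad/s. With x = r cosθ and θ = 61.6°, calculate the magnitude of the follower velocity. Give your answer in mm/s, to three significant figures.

4750

ω = 251.3 rad/s
x = r cosθ ⇒ ẋ = −rω sinθ.
|v| = rω|sinθ| = 0.0215·251.3·|sin 61.6°| = 4.7533 m/s = 4753.3 mm/s.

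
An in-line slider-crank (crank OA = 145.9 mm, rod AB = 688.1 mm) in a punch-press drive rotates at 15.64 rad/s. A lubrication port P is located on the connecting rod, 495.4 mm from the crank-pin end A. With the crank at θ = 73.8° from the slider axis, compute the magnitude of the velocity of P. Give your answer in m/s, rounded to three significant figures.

2.29

ω = 15.64 rad/s.  Crank-pin speed |V_A| = rω = 2.2819 m/s, perpendicular to OA.
Rod angle: sinφ = −(r/L) sinθ ⇒ φ = -11.748°; ω_rod = −rω cosθ/√(L²−r²sin²θ) = -0.94499 rad/s.
V_P = V_A + ω_rod × AP, with AP = 0.4954 m along the rod.
Components: V_Px = −rω sinθ − a·ω_rod·sinφ = -2.2866 m/s;  V_Py = rω cosθ + a·ω_rod·cosφ = +0.17828 m/s.
|V_P| = √(V_Px² + V_Py²) = 2.2935 m/s.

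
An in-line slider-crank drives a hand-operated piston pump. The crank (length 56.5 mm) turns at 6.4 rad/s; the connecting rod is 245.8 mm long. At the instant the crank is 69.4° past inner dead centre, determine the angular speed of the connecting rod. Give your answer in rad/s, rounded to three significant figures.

ω = 6.4 rad/s
The rod makes angle φ with the slider axis where L sinφ = r sinθ; differentiating, L cosφ·φ̇ = r ω cosθ.
L cosφ = √(L² − r² sin²θ) = 0.24004 m.
|ω_rod| = r ω |cosθ| / √(L² − r² sin²θ) = 0.0565·6.4·0.35184/0.24004 = 0.53001 rad/s.

0.530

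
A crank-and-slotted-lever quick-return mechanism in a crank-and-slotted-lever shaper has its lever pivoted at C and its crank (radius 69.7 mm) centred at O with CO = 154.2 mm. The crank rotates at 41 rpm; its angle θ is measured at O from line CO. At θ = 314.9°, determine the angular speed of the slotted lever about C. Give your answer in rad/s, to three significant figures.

ω = 4.294 rad/s (from 41 rpm).
Crank pin A relative to C: A = (d + r cosθ, r sinθ); lever angle φ = atan2(r sinθ, d + r cosθ).
Differentiating tanφ: φ̇ = rω(d cosθ + r)/(d² + r² + 2dr cosθ).
d² + r² + 2dr cosθ = |CA|² = 0.0438088 m²;  d cosθ + r = +0.17855 m.
|ω_lever| = |0.0697·4.294·+0.17855| / 0.0438088 = 1.2196 rad/s.

1.22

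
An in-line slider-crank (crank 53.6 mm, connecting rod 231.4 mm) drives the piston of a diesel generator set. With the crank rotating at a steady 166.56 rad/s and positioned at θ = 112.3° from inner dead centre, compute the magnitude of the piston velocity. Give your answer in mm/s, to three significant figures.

ω = 166.6 rad/s
For an in-line slider-crank, x = r cosθ + √(L² − r² sin²θ), so v = −rω sinθ·[1 + r cosθ/√(L² − r² sin²θ)].
With r = 0.0536 m, L = 0.2314 m, θ = 112.3°: √(L² − r² sin²θ) = 0.22602 m.
v = −0.0536·166.6·0.92521·[1 + 0.0536·-0.37946/0.22602] = -7.5166 m/s.
|v| = 7.5166 m/s = 7516.6 mm/s.

7520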